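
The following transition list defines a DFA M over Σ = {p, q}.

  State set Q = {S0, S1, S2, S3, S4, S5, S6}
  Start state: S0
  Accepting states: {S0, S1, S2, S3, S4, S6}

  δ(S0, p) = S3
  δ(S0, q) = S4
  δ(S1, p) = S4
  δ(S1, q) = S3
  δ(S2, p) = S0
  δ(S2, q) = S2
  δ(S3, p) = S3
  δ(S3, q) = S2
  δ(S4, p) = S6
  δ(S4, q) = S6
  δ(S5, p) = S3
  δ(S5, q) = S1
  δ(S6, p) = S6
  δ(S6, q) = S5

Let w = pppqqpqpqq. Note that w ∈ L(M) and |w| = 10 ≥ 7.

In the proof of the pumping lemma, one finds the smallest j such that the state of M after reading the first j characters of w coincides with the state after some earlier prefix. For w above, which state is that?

S3

Run of M on w = p p p q q p q p q q:
  step 0: S0  (start)
  step 1: S3  (read p: S0→S3)
  step 2: S3  (read p: S3→S3)   ← first repeat (S3 seen earlier)
  step 3: S3  (read p: S3→S3)
  step 4: S2  (read q: S3→S2)
  step 5: S2  (read q: S2→S2)
  step 6: S0  (read p: S2→S0)
  step 7: S4  (read q: S0→S4)
  step 8: S6  (read p: S4→S6)
  step 9: S5  (read q: S6→S5)
  step 10: S1  (read q: S5→S1)

The earliest repeat is at step j = 2: M is in S3, which it already visited at step i = 1.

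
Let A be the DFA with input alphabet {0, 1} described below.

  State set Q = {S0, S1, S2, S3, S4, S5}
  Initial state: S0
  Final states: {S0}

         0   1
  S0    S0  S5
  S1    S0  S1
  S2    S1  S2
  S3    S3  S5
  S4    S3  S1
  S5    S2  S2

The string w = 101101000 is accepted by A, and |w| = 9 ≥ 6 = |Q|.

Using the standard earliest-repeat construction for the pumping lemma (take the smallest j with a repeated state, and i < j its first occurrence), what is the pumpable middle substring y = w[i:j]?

1

State sequence: S0 -1-> S5 -0-> S2 -1-> S2 -1-> S2 -0-> S1 -1-> S1 -0-> S0 -0-> S0 -0-> S0
First repeat at step 3: S2 was already visited.

So i = 2, j = 3, giving x = w[0:2] = 10, y = w[2:3] = 1, z = w[3:9] = 101000.
Check: |xy| = 3 ≤ 6 and |y| = 1 ≥ 1. Reading y takes A from S2 back to S2, so every xyⁱz is accepted.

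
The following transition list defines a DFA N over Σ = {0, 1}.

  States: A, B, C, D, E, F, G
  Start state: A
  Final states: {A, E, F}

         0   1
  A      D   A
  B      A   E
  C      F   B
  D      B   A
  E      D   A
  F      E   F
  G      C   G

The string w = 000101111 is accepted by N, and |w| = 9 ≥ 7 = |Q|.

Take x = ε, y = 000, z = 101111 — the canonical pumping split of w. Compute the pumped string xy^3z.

xy^3z = ε·000·000·000·101111 = 000000000101111.
Reading y = 000 takes N from A back to A, so after x·y·y·y the machine is still in A, and z then leads to the accepting state A. Hence 000000000101111 ∈ L(N).

000000000101111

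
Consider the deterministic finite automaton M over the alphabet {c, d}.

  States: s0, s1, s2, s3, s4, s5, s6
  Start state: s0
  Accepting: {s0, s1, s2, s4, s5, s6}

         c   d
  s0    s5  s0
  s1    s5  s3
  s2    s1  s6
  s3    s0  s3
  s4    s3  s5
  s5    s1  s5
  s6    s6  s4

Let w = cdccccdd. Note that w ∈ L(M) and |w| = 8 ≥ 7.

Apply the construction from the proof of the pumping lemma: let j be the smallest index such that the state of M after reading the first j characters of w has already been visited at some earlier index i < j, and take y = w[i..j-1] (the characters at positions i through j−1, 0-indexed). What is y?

Run of M on w = c d c c c c d d:
  step 0: s0  (start)
  step 1: s5  (read c: s0→s5)
  step 2: s5  (read d: s5→s5)   ← first repeat (s5 seen earlier)
  step 3: s1  (read c: s5→s1)
  step 4: s5  (read c: s1→s5)
  step 5: s1  (read c: s5→s1)
  step 6: s5  (read c: s1→s5)
  step 7: s5  (read d: s5→s5)
  step 8: s5  (read d: s5→s5)

So i = 1, j = 2, giving x = w[0:1] = c, y = w[1:2] = d, z = w[2:8] = ccccdd.
Check: |xy| = 2 ≤ 7 and |y| = 1 ≥ 1. Reading y takes M from s5 back to s5, so every xyⁱz is accepted.
With |Q| = 7, pigeonhole forces a state repeat no later than step 7; the substring read between the first and second visits to that state can be pumped.

d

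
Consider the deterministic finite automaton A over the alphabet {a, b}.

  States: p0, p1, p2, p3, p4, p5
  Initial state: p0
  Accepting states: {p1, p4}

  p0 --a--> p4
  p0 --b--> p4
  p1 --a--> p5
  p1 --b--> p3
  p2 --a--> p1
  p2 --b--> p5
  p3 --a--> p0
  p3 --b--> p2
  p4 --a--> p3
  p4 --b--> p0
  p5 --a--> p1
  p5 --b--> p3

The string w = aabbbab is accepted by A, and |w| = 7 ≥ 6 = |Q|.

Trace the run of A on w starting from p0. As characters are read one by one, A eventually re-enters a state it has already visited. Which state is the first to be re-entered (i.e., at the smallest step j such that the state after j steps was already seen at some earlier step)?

p3

State sequence: p0 -a-> p4 -a-> p3 -b-> p2 -b-> p5 -b-> p3 -a-> p0 -b-> p4
First repeat at step 5: p3 was already visited.

The earliest repeat is at step j = 5: A is in p3, which it already visited at step i = 2.
With |Q| = 6, pigeonhole forces a state repeat no later than step 6; the substring read between the first and second visits to that state can be pumped.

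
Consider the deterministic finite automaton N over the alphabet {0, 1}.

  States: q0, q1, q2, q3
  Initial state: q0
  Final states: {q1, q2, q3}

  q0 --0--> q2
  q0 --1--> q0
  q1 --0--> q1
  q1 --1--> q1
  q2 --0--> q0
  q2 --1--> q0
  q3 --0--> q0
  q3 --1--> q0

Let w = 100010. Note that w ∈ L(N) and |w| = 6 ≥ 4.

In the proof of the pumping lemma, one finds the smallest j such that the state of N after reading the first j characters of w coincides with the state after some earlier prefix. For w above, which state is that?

q0

State sequence: q0 -1-> q0 -0-> q2 -0-> q0 -0-> q2 -1-> q0 -0-> q2
First repeat at step 1: q0 was already visited.

The earliest repeat is at step j = 1: N is in q0, which it already visited at step i = 0.
With |Q| = 4, pigeonhole forces a state repeat no later than step 4; the substring read between the first and second visits to that state can be pumped.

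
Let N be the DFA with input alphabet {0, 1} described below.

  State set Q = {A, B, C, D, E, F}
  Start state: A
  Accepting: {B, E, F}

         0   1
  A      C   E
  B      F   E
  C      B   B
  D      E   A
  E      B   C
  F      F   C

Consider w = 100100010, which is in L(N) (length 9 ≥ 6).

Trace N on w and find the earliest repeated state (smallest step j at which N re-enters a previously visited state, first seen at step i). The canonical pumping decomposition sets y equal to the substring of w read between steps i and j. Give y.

010

Run of N on w = 1 0 0 1 0 0 0 1 0:
  step 0: A  (start)
  step 1: E  (read 1: A→E)
  step 2: B  (read 0: E→B)
  step 3: F  (read 0: B→F)
  step 4: C  (read 1: F→C)
  step 5: B  (read 0: C→B)   ← first repeat (B seen earlier)
  step 6: F  (read 0: B→F)
  step 7: F  (read 0: F→F)
  step 8: C  (read 1: F→C)
  step 9: B  (read 0: C→B)

So i = 2, j = 5, giving x = w[0:2] = 10, y = w[2:5] = 010, z = w[5:9] = 0010.
Check: |xy| = 5 ≤ 6 and |y| = 3 ≥ 1. Reading y takes N from B back to B, so every xyⁱz is accepted.
With |Q| = 6, pigeonhole forces a state repeat no later than step 6; the substring read between the first and second visits to that state can be pumped.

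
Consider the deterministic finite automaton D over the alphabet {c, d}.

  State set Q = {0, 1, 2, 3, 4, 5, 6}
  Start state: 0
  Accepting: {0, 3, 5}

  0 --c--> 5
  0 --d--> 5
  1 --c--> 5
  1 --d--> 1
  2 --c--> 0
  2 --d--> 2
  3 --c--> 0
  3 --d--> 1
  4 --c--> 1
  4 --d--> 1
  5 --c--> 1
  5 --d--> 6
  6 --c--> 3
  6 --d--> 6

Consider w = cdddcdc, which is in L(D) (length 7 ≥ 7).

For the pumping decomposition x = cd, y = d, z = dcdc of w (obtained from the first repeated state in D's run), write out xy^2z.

cddddcdc

xy^2z = cd·d·d·dcdc = cddddcdc.
Reading y = d takes D from 6 back to 6, so after x·y·y the machine is still in 6, and z then leads to the accepting state 5. Hence cddddcdc ∈ L(D).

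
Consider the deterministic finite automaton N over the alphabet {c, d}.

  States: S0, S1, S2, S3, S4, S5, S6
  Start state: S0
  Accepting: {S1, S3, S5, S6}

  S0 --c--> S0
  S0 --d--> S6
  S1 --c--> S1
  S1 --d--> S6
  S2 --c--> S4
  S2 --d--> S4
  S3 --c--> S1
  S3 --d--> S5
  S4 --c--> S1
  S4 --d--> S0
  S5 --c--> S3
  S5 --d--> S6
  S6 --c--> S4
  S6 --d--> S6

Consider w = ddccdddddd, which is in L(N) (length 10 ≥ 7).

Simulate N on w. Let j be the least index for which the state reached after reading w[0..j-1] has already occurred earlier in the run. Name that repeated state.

S6

Run of N on w = d d c c d d d d d d:
  step 0: S0  (start)
  step 1: S6  (read d: S0→S6)
  step 2: S6  (read d: S6→S6)   ← first repeat (S6 seen earlier)
  step 3: S4  (read c: S6→S4)
  step 4: S1  (read c: S4→S1)
  step 5: S6  (read d: S1→S6)
  step 6: S6  (read d: S6→S6)
  step 7: S6  (read d: S6→S6)
  step 8: S6  (read d: S6→S6)
  step 9: S6  (read d: S6→S6)
  step 10: S6  (read d: S6→S6)

The earliest repeat is at step j = 2: N is in S6, which it already visited at step i = 1.
Since N has 7 states, any run of length ≥ 7 visits 7+1 states, so by pigeonhole some state repeats within the first 7 steps — that repeat gives the pumpable loop.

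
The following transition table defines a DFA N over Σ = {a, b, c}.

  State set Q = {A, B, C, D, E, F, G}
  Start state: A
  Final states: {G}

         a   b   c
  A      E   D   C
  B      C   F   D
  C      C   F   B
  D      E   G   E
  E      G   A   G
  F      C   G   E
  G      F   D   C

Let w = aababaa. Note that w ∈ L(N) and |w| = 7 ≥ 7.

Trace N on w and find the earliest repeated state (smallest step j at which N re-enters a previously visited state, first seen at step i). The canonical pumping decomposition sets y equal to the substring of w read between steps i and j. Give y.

State sequence: A -a-> E -a-> G -b-> D -a-> E -b-> A -a-> E -a-> G
First repeat at step 4: E was already visited.

So i = 1, j = 4, giving x = w[0:1] = a, y = w[1:4] = aba, z = w[4:7] = baa.
Check: |xy| = 4 ≤ 7 and |y| = 3 ≥ 1. Reading y takes N from E back to E, so every xyⁱz is accepted.

aba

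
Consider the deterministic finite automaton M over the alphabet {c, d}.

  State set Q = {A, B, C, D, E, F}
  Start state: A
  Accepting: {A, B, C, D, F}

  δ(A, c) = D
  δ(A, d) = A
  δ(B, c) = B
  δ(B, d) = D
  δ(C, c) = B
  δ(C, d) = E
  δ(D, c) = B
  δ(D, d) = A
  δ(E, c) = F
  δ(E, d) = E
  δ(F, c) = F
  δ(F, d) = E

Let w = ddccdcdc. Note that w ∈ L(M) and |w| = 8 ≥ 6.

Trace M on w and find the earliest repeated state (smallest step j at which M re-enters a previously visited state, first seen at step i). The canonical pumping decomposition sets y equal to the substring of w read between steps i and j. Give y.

d

Run of M on w = d d c c d c d c:
  step 0: A  (start)
  step 1: A  (read d: A→A)   ← first repeat (A seen earlier)
  step 2: A  (read d: A→A)
  step 3: D  (read c: A→D)
  step 4: B  (read c: D→B)
  step 5: D  (read d: B→D)
  step 6: B  (read c: D→B)
  step 7: D  (read d: B→D)
  step 8: B  (read c: D→B)

So i = 0, j = 1, giving x = w[0:0] = ε, y = w[0:1] = d, z = w[1:8] = dccdcdc.
Check: |xy| = 1 ≤ 6 and |y| = 1 ≥ 1. Reading y takes M from A back to A, so every xyⁱz is accepted.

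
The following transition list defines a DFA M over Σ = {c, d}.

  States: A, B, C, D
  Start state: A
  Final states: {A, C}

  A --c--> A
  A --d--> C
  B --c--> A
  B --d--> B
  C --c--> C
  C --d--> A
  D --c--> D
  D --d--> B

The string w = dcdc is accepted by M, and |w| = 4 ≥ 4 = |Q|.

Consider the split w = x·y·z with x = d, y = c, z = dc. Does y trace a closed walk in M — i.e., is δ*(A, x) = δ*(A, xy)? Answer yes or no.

yes

Run of M on the first 2 characters of w = d c:
  step 0: A  (start)
  step 1: C  (read d: A→C)
  step 2: C  (read c: C→C)

After x (step 1): C. After xy (step 2): C.
They match, so y = c drives M around a cycle from C back to itself; pumping y any number of times keeps M in C before reading z, and xyⁱz ∈ L(M) for every i ≥ 0.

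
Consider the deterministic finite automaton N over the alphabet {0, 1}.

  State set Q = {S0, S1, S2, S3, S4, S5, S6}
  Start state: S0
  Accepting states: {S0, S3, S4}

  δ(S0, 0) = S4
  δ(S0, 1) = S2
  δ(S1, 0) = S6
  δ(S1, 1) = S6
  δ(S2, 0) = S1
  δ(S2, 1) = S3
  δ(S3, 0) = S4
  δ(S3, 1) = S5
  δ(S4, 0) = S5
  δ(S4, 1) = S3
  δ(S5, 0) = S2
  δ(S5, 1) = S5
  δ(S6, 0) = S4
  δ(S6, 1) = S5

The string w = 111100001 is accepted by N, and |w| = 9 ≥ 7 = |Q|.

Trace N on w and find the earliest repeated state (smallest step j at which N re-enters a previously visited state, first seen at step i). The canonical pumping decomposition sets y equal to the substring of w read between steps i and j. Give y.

Run of N on w = 1 1 1 1 0 0 0 0 1:
  step 0: S0  (start)
  step 1: S2  (read 1: S0→S2)
  step 2: S3  (read 1: S2→S3)
  step 3: S5  (read 1: S3→S5)
  step 4: S5  (read 1: S5→S5)   ← first repeat (S5 seen earlier)
  step 5: S2  (read 0: S5→S2)
  step 6: S1  (read 0: S2→S1)
  step 7: S6  (read 0: S1→S6)
  step 8: S4  (read 0: S6→S4)
  step 9: S3  (read 1: S4→S3)

So i = 3, j = 4, giving x = w[0:3] = 111, y = w[3:4] = 1, z = w[4:9] = 00001.
Check: |xy| = 4 ≤ 7 and |y| = 1 ≥ 1. Reading y takes N from S5 back to S5, so every xyⁱz is accepted.
Since N has 7 states, any run of length ≥ 7 visits 7+1 states, so by pigeonhole some state repeats within the first 7 steps — that repeat gives the pumpable loop.

1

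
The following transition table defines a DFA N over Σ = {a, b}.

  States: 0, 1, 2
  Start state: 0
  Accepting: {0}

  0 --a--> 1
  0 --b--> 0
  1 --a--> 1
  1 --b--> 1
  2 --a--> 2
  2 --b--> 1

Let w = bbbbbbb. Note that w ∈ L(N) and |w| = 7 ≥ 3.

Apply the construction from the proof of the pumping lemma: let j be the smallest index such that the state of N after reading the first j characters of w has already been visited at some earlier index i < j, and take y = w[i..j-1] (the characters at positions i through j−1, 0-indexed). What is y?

State sequence: 0 -b-> 0 -b-> 0 -b-> 0 -b-> 0 -b-> 0 -b-> 0 -b-> 0
First repeat at step 1: 0 was already visited.

So i = 0, j = 1, giving x = w[0:0] = ε, y = w[0:1] = b, z = w[1:7] = bbbbbb.
Check: |xy| = 1 ≤ 3 and |y| = 1 ≥ 1. Reading y takes N from 0 back to 0, so every xyⁱz is accepted.

b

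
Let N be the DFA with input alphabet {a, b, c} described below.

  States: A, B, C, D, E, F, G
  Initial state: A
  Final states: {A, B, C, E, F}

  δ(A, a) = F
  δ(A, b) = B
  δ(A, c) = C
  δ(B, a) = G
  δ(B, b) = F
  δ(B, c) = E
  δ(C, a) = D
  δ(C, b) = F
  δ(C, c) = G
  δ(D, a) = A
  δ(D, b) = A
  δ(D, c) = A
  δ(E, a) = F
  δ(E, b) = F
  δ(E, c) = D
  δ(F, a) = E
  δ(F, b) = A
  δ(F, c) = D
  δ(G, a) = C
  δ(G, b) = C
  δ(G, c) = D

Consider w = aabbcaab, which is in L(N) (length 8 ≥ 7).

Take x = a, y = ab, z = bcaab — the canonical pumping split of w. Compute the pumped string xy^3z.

aabababbcaab

xy^3z = a·ab·ab·ab·bcaab = aabababbcaab.
Reading y = ab takes N from F back to F, so after x·y·y·y the machine is still in F, and z then leads to the accepting state B. Hence aabababbcaab ∈ L(N).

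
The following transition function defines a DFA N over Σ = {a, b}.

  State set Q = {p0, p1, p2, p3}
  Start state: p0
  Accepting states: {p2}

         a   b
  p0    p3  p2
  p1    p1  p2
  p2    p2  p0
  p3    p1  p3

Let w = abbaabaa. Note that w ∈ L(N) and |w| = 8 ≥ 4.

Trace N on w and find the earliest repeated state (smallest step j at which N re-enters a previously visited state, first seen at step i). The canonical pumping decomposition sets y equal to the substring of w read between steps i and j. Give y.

b

State sequence: p0 -a-> p3 -b-> p3 -b-> p3 -a-> p1 -a-> p1 -b-> p2 -a-> p2 -a-> p2
First repeat at step 2: p3 was already visited.

So i = 1, j = 2, giving x = w[0:1] = a, y = w[1:2] = b, z = w[2:8] = baabaa.
Check: |xy| = 2 ≤ 4 and |y| = 1 ≥ 1. Reading y takes N from p3 back to p3, so every xyⁱz is accepted.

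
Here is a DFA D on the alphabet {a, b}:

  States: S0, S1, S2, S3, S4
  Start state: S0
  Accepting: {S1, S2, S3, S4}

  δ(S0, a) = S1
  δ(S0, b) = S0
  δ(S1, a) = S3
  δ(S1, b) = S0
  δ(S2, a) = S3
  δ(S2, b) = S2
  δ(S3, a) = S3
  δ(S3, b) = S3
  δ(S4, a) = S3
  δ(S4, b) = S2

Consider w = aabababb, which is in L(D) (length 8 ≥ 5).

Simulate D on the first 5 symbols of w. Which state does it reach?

State sequence: S0 -a-> S1 -a-> S3 -b-> S3 -a-> S3 -b-> S3

After reading 5 characters, D is in state S3.

S3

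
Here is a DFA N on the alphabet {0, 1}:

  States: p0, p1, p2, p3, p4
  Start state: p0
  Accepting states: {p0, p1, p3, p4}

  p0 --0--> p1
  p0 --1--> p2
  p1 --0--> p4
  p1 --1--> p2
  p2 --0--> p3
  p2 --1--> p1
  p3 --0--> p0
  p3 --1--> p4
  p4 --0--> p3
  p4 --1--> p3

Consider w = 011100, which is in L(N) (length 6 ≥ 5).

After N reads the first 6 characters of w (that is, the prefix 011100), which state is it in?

p0

State sequence: p0 -0-> p1 -1-> p2 -1-> p1 -1-> p2 -0-> p3 -0-> p0

After reading 6 characters, N is in state p0.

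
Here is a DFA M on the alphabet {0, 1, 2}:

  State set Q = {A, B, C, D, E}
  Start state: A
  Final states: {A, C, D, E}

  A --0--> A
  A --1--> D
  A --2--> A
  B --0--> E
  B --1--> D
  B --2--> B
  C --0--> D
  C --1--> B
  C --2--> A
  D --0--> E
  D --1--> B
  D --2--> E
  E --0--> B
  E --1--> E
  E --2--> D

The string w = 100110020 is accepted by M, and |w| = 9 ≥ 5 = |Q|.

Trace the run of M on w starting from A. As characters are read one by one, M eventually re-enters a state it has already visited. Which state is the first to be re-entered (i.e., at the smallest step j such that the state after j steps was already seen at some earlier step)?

D

State sequence: A -1-> D -0-> E -0-> B -1-> D -1-> B -0-> E -0-> B -2-> B -0-> E
First repeat at step 4: D was already visited.

The earliest repeat is at step j = 4: M is in D, which it already visited at step i = 1.
Pumping length from the standard proof: p = 5 (the number of states). The repeated state found above gives |xy| = j ≤ 5 and |y| = j − i ≥ 1.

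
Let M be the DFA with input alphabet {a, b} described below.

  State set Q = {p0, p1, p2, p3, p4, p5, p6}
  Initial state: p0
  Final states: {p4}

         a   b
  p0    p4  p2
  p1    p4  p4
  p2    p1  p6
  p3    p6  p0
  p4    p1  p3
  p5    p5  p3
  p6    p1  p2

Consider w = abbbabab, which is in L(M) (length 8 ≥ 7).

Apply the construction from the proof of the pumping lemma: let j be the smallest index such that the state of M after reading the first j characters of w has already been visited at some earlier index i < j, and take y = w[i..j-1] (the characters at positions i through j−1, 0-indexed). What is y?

abb

Run of M on w = a b b b a b a b:
  step 0: p0  (start)
  step 1: p4  (read a: p0→p4)
  step 2: p3  (read b: p4→p3)
  step 3: p0  (read b: p3→p0)   ← first repeat (p0 seen earlier)
  step 4: p2  (read b: p0→p2)
  step 5: p1  (read a: p2→p1)
  step 6: p4  (read b: p1→p4)
  step 7: p1  (read a: p4→p1)
  step 8: p4  (read b: p1→p4)

So i = 0, j = 3, giving x = w[0:0] = ε, y = w[0:3] = abb, z = w[3:8] = babab.
Check: |xy| = 3 ≤ 7 and |y| = 3 ≥ 1. Reading y takes M from p0 back to p0, so every xyⁱz is accepted.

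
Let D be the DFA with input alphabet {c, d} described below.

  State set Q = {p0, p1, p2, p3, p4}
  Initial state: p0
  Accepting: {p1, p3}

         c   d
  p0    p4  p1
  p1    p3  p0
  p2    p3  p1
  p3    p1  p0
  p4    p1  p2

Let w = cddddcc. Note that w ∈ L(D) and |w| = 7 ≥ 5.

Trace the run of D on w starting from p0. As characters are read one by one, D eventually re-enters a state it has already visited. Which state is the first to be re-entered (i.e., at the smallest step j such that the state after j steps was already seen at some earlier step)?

Run of D on w = c d d d d c c:
  step 0: p0  (start)
  step 1: p4  (read c: p0→p4)
  step 2: p2  (read d: p4→p2)
  step 3: p1  (read d: p2→p1)
  step 4: p0  (read d: p1→p0)   ← first repeat (p0 seen earlier)
  step 5: p1  (read d: p0→p1)
  step 6: p3  (read c: p1→p3)
  step 7: p1  (read c: p3→p1)

The earliest repeat is at step j = 4: D is in p0, which it already visited at step i = 0.

p0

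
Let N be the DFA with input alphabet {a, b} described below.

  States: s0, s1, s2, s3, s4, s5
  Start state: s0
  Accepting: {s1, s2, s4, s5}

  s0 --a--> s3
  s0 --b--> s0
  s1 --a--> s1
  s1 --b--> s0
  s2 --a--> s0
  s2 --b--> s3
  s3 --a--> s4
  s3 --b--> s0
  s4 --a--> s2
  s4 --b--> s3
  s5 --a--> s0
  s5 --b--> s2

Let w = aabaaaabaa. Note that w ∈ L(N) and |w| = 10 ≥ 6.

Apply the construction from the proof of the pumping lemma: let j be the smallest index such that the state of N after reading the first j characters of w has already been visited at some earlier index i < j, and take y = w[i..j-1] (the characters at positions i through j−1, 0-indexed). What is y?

State sequence: s0 -a-> s3 -a-> s4 -b-> s3 -a-> s4 -a-> s2 -a-> s0 -a-> s3 -b-> s0 -a-> s3 -a-> s4
First repeat at step 3: s3 was already visited.

So i = 1, j = 3, giving x = w[0:1] = a, y = w[1:3] = ab, z = w[3:10] = aaaabaa.
Check: |xy| = 3 ≤ 6 and |y| = 2 ≥ 1. Reading y takes N from s3 back to s3, so every xyⁱz is accepted.
Pumping length from the standard proof: p = 6 (the number of states). The repeated state found above gives |xy| = j ≤ 6 and |y| = j − i ≥ 1.

ab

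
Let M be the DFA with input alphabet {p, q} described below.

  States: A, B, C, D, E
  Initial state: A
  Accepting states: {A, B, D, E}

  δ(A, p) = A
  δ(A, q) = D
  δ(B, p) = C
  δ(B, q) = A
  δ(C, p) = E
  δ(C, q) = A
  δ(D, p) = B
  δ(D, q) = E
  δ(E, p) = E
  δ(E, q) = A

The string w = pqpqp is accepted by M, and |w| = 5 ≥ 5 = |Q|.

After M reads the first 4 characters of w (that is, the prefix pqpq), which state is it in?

A

State sequence: A -p-> A -q-> D -p-> B -q-> A

After reading 4 characters, M is in state A.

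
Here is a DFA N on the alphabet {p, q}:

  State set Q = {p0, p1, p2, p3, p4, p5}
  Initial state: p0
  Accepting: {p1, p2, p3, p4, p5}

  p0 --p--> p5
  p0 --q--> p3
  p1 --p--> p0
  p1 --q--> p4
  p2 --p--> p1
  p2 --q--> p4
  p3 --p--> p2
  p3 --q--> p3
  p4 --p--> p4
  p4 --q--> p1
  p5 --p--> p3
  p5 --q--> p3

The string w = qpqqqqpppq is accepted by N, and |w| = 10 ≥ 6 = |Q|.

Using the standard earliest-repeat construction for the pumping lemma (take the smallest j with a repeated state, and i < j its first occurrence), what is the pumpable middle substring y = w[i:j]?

qq

State sequence: p0 -q-> p3 -p-> p2 -q-> p4 -q-> p1 -q-> p4 -q-> p1 -p-> p0 -p-> p5 -p-> p3 -q-> p3
First repeat at step 5: p4 was already visited.

So i = 3, j = 5, giving x = w[0:3] = qpq, y = w[3:5] = qq, z = w[5:10] = qpppq.
Check: |xy| = 5 ≤ 6 and |y| = 2 ≥ 1. Reading y takes N from p4 back to p4, so every xyⁱz is accepted.
Since N has 6 states, any run of length ≥ 6 visits 6+1 states, so by pigeonhole some state repeats within the first 6 steps — that repeat gives the pumpable loop.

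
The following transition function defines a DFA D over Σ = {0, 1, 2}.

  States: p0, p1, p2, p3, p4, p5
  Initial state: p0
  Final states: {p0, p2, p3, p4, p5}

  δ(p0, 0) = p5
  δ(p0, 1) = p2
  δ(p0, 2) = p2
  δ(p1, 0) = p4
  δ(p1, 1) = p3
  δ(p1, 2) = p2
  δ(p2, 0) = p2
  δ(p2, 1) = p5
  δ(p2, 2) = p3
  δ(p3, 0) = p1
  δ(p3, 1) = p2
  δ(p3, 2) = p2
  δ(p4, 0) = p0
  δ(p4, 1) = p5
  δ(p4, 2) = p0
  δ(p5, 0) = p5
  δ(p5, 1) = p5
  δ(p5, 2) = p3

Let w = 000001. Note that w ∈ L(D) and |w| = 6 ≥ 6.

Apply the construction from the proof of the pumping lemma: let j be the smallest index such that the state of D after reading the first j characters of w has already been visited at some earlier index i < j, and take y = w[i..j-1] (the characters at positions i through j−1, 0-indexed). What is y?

Run of D on w = 0 0 0 0 0 1:
  step 0: p0  (start)
  step 1: p5  (read 0: p0→p5)
  step 2: p5  (read 0: p5→p5)   ← first repeat (p5 seen earlier)
  step 3: p5  (read 0: p5→p5)
  step 4: p5  (read 0: p5→p5)
  step 5: p5  (read 0: p5→p5)
  step 6: p5  (read 1: p5→p5)

So i = 1, j = 2, giving x = w[0:1] = 0, y = w[1:2] = 0, z = w[2:6] = 0001.
Check: |xy| = 2 ≤ 6 and |y| = 1 ≥ 1. Reading y takes D from p5 back to p5, so every xyⁱz is accepted.

0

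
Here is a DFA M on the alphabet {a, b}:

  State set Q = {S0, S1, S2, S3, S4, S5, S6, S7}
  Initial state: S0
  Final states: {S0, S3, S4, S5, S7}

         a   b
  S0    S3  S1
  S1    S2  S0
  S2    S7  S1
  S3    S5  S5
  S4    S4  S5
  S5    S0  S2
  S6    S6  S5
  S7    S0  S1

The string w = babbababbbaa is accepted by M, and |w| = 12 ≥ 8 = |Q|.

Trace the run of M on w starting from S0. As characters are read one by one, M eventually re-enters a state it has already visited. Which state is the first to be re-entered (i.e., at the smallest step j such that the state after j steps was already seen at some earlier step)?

State sequence: S0 -b-> S1 -a-> S2 -b-> S1 -b-> S0 -a-> S3 -b-> S5 -a-> S0 -b-> S1 -b-> S0 -b-> S1 -a-> S2 -a-> S7
First repeat at step 3: S1 was already visited.

The earliest repeat is at step j = 3: M is in S1, which it already visited at step i = 1.
With |Q| = 8, pigeonhole forces a state repeat no later than step 8; the substring read between the first and second visits to that state can be pumped.

S1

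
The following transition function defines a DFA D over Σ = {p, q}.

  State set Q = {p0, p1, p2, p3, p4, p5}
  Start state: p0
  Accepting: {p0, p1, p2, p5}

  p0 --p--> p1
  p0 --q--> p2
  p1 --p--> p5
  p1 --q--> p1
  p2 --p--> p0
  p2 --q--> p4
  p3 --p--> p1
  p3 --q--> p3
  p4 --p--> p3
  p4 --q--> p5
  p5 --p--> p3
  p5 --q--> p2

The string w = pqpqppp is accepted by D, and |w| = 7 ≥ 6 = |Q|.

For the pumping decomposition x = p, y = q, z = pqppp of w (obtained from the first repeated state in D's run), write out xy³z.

pqqqpqppp

xy^3z = p·q·q·q·pqppp = pqqqpqppp.
Reading y = q takes D from p1 back to p1, so after x·y·y·y the machine is still in p1, and z then leads to the accepting state p5. Hence pqqqpqppp ∈ L(D).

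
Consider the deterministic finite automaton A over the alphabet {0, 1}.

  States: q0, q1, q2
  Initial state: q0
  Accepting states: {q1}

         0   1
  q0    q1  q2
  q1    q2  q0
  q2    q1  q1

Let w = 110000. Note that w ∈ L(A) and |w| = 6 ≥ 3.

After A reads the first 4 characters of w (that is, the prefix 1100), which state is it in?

Run of A on the first 4 characters of w = 1 1 0 0:
  step 0: q0  (start)
  step 1: q2  (read 1: q0→q2)
  step 2: q1  (read 1: q2→q1)
  step 3: q2  (read 0: q1→q2)
  step 4: q1  (read 0: q2→q1)

After reading 4 characters, A is in state q1.
(This kind of state-tracing is the core of the pumping-lemma construction: with 3 states, pigeonhole forces a repeat within the first 3 steps.)

q1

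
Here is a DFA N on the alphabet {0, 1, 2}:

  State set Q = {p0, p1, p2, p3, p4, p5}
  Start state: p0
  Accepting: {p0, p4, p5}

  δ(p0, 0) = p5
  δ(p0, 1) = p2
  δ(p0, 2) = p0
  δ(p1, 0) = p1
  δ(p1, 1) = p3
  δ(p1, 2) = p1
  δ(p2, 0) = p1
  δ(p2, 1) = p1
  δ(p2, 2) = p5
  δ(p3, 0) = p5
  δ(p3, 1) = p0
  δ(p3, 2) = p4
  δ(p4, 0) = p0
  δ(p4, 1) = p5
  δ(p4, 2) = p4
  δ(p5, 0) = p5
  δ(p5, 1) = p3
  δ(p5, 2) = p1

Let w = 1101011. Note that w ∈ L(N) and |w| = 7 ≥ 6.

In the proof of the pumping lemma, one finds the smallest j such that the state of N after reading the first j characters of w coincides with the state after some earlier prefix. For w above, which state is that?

Run of N on w = 1 1 0 1 0 1 1:
  step 0: p0  (start)
  step 1: p2  (read 1: p0→p2)
  step 2: p1  (read 1: p2→p1)
  step 3: p1  (read 0: p1→p1)   ← first repeat (p1 seen earlier)
  step 4: p3  (read 1: p1→p3)
  step 5: p5  (read 0: p3→p5)
  step 6: p3  (read 1: p5→p3)
  step 7: p0  (read 1: p3→p0)

The earliest repeat is at step j = 3: N is in p1, which it already visited at step i = 2.
Since N has 6 states, any run of length ≥ 6 visits 6+1 states, so by pigeonhole some state repeats within the first 6 steps — that repeat gives the pumpable loop.

p1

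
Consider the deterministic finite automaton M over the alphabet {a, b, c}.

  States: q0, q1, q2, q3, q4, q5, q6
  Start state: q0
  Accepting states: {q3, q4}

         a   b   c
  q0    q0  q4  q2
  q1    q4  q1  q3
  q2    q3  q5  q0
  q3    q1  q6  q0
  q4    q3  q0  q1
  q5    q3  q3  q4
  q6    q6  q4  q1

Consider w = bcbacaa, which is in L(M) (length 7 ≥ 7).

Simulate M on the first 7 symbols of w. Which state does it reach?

q3

Run of M on the first 7 characters of w = b c b a c a a:
  step 0: q0  (start)
  step 1: q4  (read b: q0→q4)
  step 2: q1  (read c: q4→q1)
  step 3: q1  (read b: q1→q1)
  step 4: q4  (read a: q1→q4)
  step 5: q1  (read c: q4→q1)
  step 6: q4  (read a: q1→q4)
  step 7: q3  (read a: q4→q3)

After reading 7 characters, M is in state q3.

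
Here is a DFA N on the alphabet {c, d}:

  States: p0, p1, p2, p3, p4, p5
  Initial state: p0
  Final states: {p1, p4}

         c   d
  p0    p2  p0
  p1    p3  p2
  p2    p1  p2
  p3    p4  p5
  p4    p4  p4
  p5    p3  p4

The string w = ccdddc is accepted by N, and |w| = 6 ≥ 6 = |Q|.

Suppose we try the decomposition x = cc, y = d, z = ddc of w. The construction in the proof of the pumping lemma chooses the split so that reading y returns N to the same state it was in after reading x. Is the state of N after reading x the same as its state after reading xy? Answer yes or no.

no

State sequence: p0 -c-> p2 -c-> p1 -d-> p2

After x (step 2): p1. After xy (step 3): p2.
They differ (p1 ≠ p2), so y is not a cycle from the state after x; this split is not the one the pumping-lemma construction produces, and pumping y need not keep the string in L(N).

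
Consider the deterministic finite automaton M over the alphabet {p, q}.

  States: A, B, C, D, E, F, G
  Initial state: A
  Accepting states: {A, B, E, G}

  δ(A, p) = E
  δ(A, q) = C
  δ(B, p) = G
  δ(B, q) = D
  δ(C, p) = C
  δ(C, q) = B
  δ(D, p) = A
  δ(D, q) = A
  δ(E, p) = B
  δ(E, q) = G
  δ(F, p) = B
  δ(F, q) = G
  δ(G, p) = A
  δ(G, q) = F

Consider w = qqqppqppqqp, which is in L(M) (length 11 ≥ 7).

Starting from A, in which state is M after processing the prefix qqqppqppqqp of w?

State sequence: A -q-> C -q-> B -q-> D -p-> A -p-> E -q-> G -p-> A -p-> E -q-> G -q-> F -p-> B

After reading 11 characters, M is in state B.

B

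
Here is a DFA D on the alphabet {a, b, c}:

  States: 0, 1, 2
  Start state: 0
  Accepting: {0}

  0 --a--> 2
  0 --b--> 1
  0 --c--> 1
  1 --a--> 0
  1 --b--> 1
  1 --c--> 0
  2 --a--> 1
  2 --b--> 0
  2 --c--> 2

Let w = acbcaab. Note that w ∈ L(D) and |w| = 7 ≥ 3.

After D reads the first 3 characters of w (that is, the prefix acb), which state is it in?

0

State sequence: 0 -a-> 2 -c-> 2 -b-> 0

After reading 3 characters, D is in state 0.
(This kind of state-tracing is the core of the pumping-lemma construction: with 3 states, pigeonhole forces a repeat within the first 3 steps.)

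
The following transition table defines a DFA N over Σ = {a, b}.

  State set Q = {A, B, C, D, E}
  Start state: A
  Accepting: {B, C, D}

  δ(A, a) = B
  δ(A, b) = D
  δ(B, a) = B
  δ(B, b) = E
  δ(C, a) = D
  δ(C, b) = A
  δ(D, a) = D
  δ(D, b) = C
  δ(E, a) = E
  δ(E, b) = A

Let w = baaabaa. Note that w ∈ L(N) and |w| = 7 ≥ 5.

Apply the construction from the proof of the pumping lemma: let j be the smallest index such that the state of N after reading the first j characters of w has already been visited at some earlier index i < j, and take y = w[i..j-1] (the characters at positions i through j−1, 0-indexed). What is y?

a

State sequence: A -b-> D -a-> D -a-> D -a-> D -b-> C -a-> D -a-> D
First repeat at step 2: D was already visited.

So i = 1, j = 2, giving x = w[0:1] = b, y = w[1:2] = a, z = w[2:7] = aabaa.
Check: |xy| = 2 ≤ 5 and |y| = 1 ≥ 1. Reading y takes N from D back to D, so every xyⁱz is accepted.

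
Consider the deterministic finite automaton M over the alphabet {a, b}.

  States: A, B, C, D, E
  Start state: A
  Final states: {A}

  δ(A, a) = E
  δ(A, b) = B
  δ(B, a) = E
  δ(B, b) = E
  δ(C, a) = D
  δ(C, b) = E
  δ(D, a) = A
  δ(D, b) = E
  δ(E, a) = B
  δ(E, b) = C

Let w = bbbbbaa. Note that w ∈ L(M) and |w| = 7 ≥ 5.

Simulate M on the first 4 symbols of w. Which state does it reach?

State sequence: A -b-> B -b-> E -b-> C -b-> E

After reading 4 characters, M is in state E.
(This kind of state-tracing is the core of the pumping-lemma construction: with 5 states, pigeonhole forces a repeat within the first 5 steps.)

E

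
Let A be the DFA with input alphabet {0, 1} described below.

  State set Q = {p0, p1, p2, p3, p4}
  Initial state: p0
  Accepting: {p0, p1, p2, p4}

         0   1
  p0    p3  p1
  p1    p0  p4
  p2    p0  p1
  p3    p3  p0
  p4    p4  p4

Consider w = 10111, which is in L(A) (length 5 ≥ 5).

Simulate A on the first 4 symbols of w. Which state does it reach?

p4

Run of A on the first 4 characters of w = 1 0 1 1:
  step 0: p0  (start)
  step 1: p1  (read 1: p0→p1)
  step 2: p0  (read 0: p1→p0)
  step 3: p1  (read 1: p0→p1)
  step 4: p4  (read 1: p1→p4)

After reading 4 characters, A is in state p4.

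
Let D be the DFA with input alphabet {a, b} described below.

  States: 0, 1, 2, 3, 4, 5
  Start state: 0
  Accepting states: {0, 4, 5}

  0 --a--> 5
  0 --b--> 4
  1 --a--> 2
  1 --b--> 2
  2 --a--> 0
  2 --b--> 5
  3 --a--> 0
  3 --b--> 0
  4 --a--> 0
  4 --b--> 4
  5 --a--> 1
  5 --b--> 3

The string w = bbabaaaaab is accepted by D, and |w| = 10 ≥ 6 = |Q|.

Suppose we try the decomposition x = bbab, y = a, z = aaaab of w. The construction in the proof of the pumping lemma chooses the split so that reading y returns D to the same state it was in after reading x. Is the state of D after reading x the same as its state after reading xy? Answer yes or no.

Run of D on the first 5 characters of w = b b a b a:
  step 0: 0  (start)
  step 1: 4  (read b: 0→4)
  step 2: 4  (read b: 4→4)
  step 3: 0  (read a: 4→0)
  step 4: 4  (read b: 0→4)
  step 5: 0  (read a: 4→0)

After x (step 4): 4. After xy (step 5): 0.
They differ (4 ≠ 0), so y is not a cycle from the state after x; this split is not the one the pumping-lemma construction produces, and pumping y need not keep the string in L(D).

no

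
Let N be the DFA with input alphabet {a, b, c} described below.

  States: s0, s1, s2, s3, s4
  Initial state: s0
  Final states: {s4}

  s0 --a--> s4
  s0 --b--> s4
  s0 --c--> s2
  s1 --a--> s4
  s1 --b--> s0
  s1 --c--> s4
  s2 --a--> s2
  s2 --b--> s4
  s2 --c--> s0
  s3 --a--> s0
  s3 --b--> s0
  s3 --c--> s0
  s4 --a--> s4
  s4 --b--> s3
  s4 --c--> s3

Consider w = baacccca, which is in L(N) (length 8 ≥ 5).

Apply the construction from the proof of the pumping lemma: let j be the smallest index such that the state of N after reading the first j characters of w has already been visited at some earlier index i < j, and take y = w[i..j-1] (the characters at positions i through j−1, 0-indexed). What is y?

Run of N on w = b a a c c c c a:
  step 0: s0  (start)
  step 1: s4  (read b: s0→s4)
  step 2: s4  (read a: s4→s4)   ← first repeat (s4 seen earlier)
  step 3: s4  (read a: s4→s4)
  step 4: s3  (read c: s4→s3)
  step 5: s0  (read c: s3→s0)
  step 6: s2  (read c: s0→s2)
  step 7: s0  (read c: s2→s0)
  step 8: s4  (read a: s0→s4)

So i = 1, j = 2, giving x = w[0:1] = b, y = w[1:2] = a, z = w[2:8] = acccca.
Check: |xy| = 2 ≤ 5 and |y| = 1 ≥ 1. Reading y takes N from s4 back to s4, so every xyⁱz is accepted.

a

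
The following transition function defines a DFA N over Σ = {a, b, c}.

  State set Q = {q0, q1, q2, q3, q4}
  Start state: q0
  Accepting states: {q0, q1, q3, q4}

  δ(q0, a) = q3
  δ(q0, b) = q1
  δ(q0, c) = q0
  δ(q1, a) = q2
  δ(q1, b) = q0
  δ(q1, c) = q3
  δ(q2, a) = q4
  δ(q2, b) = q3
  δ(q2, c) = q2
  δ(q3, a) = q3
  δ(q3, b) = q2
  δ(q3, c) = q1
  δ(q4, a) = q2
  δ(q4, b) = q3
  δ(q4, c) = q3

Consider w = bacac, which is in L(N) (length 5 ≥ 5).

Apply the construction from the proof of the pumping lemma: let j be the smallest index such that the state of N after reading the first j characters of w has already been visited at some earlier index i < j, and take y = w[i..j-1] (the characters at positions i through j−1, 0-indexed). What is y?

c

State sequence: q0 -b-> q1 -a-> q2 -c-> q2 -a-> q4 -c-> q3
First repeat at step 3: q2 was already visited.

So i = 2, j = 3, giving x = w[0:2] = ba, y = w[2:3] = c, z = w[3:5] = ac.
Check: |xy| = 3 ≤ 5 and |y| = 1 ≥ 1. Reading y takes N from q2 back to q2, so every xyⁱz is accepted.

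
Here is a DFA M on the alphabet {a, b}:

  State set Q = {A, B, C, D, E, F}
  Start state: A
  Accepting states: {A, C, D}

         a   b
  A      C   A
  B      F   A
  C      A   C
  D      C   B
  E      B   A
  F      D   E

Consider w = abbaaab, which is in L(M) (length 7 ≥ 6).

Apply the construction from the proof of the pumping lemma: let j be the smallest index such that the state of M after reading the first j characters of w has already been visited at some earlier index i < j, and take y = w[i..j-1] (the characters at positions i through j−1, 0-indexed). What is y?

b

Run of M on w = a b b a a a b:
  step 0: A  (start)
  step 1: C  (read a: A→C)
  step 2: C  (read b: C→C)   ← first repeat (C seen earlier)
  step 3: C  (read b: C→C)
  step 4: A  (read a: C→A)
  step 5: C  (read a: A→C)
  step 6: A  (read a: C→A)
  step 7: A  (read b: A→A)

So i = 1, j = 2, giving x = w[0:1] = a, y = w[1:2] = b, z = w[2:7] = baaab.
Check: |xy| = 2 ≤ 6 and |y| = 1 ≥ 1. Reading y takes M from C back to C, so every xyⁱz is accepted.
With |Q| = 6, pigeonhole forces a state repeat no later than step 6; the substring read between the first and second visits to that state can be pumped.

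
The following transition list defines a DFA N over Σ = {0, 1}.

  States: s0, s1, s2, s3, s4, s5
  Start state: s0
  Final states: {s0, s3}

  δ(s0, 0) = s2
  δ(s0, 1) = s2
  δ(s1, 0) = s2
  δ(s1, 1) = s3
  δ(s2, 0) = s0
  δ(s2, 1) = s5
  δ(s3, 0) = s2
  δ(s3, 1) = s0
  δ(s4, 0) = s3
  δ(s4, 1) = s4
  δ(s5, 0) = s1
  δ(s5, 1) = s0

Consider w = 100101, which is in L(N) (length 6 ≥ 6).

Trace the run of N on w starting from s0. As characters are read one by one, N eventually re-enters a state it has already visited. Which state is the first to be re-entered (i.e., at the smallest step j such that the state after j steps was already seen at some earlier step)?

s0

State sequence: s0 -1-> s2 -0-> s0 -0-> s2 -1-> s5 -0-> s1 -1-> s3
First repeat at step 2: s0 was already visited.

The earliest repeat is at step j = 2: N is in s0, which it already visited at step i = 0.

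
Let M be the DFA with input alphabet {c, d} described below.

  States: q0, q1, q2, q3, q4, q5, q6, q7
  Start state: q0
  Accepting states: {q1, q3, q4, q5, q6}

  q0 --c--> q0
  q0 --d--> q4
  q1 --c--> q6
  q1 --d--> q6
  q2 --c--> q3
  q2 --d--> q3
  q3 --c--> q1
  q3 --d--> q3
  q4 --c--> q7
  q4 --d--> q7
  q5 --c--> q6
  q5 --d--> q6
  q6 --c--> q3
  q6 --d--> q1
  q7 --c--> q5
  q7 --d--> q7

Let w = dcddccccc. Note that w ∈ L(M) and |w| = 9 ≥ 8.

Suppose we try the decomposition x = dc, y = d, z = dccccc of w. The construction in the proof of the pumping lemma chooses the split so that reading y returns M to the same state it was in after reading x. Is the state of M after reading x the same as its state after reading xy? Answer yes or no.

yes

Run of M on the first 3 characters of w = d c d:
  step 0: q0  (start)
  step 1: q4  (read d: q0→q4)
  step 2: q7  (read c: q4→q7)
  step 3: q7  (read d: q7→q7)

After x (step 2): q7. After xy (step 3): q7.
They match, so y = d drives M around a cycle from q7 back to itself; pumping y any number of times keeps M in q7 before reading z, and xyⁱz ∈ L(M) for every i ≥ 0.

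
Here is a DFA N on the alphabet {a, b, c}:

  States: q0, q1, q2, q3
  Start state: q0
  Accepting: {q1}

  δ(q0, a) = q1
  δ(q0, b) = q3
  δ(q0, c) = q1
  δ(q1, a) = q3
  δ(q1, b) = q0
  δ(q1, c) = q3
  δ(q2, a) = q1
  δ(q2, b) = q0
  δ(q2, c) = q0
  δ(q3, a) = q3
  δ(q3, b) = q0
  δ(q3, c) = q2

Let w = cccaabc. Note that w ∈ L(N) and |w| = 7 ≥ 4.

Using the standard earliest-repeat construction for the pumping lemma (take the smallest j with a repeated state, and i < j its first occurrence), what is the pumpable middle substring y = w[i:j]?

Run of N on w = c c c a a b c:
  step 0: q0  (start)
  step 1: q1  (read c: q0→q1)
  step 2: q3  (read c: q1→q3)
  step 3: q2  (read c: q3→q2)
  step 4: q1  (read a: q2→q1)   ← first repeat (q1 seen earlier)
  step 5: q3  (read a: q1→q3)
  step 6: q0  (read b: q3→q0)
  step 7: q1  (read c: q0→q1)

So i = 1, j = 4, giving x = w[0:1] = c, y = w[1:4] = cca, z = w[4:7] = abc.
Check: |xy| = 4 ≤ 4 and |y| = 3 ≥ 1. Reading y takes N from q1 back to q1, so every xyⁱz is accepted.

cca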